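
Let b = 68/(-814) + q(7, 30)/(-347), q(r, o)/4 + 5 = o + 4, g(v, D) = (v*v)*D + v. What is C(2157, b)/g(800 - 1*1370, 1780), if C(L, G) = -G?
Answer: 1967/2722525241249 ≈ 7.2249e-10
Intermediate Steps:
g(v, D) = v + D*v² (g(v, D) = v²*D + v = D*v² + v = v + D*v²)
q(r, o) = -4 + 4*o (q(r, o) = -20 + 4*(o + 4) = -20 + 4*(4 + o) = -20 + (16 + 4*o) = -4 + 4*o)
b = -59010/141229 (b = 68/(-814) + (-4 + 4*30)/(-347) = 68*(-1/814) + (-4 + 120)*(-1/347) = -34/407 + 116*(-1/347) = -34/407 - 116/347 = -59010/141229 ≈ -0.41783)
C(2157, b)/g(800 - 1*1370, 1780) = (-1*(-59010/141229))/(((800 - 1*1370)*(1 + 1780*(800 - 1*1370)))) = 59010/(141229*(((800 - 1370)*(1 + 1780*(800 - 1370))))) = 59010/(141229*((-570*(1 + 1780*(-570))))) = 59010/(141229*((-570*(1 - 1014600)))) = 59010/(141229*((-570*(-1014599)))) = (59010/141229)/578321430 = (59010/141229)*(1/578321430) = 1967/2722525241249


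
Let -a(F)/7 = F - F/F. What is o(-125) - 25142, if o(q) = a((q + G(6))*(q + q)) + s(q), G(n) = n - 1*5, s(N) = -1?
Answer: -242136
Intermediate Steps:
G(n) = -5 + n (G(n) = n - 5 = -5 + n)
a(F) = 7 - 7*F (a(F) = -7*(F - F/F) = -7*(F - 1*1) = -7*(F - 1) = -7*(-1 + F) = 7 - 7*F)
o(q) = 6 - 14*q*(1 + q) (o(q) = (7 - 7*(q + (-5 + 6))*(q + q)) - 1 = (7 - 7*(q + 1)*2*q) - 1 = (7 - 7*(1 + q)*2*q) - 1 = (7 - 14*q*(1 + q)) - 1 = 6 - 14*q*(1 + q))
o(-125) - 25142 = (6 - 14*(-125)*(1 - 125)) - 25142 = (6 - 14*(-125)*(-124)) - 25142 = (6 - 217000) - 25142 = -216994 - 25142 = -242136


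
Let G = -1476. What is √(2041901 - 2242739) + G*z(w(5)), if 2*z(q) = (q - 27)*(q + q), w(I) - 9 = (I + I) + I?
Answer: 106272 + I*√200838 ≈ 1.0627e+5 + 448.15*I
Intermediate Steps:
w(I) = 9 + 3*I (w(I) = 9 + ((I + I) + I) = 9 + (2*I + I) = 9 + 3*I)
z(q) = q*(-27 + q) (z(q) = ((q - 27)*(q + q))/2 = ((-27 + q)*(2*q))/2 = (2*q*(-27 + q))/2 = q*(-27 + q))
√(2041901 - 2242739) + G*z(w(5)) = √(2041901 - 2242739) - 1476*(9 + 3*5)*(-27 + (9 + 3*5)) = √(-200838) - 1476*(9 + 15)*(-27 + (9 + 15)) = I*√200838 - 35424*(-27 + 24) = I*√200838 - 35424*(-3) = I*√200838 - 1476*(-72) = I*√200838 + 106272 = 106272 + I*√200838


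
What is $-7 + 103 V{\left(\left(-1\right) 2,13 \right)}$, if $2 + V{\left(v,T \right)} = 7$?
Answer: $508$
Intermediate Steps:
$V{\left(v,T \right)} = 5$ ($V{\left(v,T \right)} = -2 + 7 = 5$)
$-7 + 103 V{\left(\left(-1\right) 2,13 \right)} = -7 + 103 \cdot 5 = -7 + 515 = 508$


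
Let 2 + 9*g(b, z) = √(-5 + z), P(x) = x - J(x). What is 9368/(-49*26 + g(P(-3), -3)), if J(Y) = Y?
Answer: -40287084/5479793 - 7026*I*√2/5479793 ≈ -7.3519 - 0.0018133*I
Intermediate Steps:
P(x) = 0 (P(x) = x - x = 0)
g(b, z) = -2/9 + √(-5 + z)/9
9368/(-49*26 + g(P(-3), -3)) = 9368/(-49*26 + (-2/9 + √(-5 - 3)/9)) = 9368/(-1274 + (-2/9 + √(-8)/9)) = 9368/(-1274 + (-2/9 + (2*I*√2)/9)) = 9368/(-1274 + (-2/9 + 2*I*√2/9)) = 9368/(-11468/9 + 2*I*√2/9)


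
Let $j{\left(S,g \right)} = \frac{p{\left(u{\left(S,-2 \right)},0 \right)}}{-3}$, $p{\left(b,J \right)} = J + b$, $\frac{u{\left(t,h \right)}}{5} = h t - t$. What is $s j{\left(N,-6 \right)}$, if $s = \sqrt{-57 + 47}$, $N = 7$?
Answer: $35 i \sqrt{10} \approx 110.68 i$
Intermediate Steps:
$u{\left(t,h \right)} = - 5 t + 5 h t$ ($u{\left(t,h \right)} = 5 \left(h t - t\right) = 5 \left(- t + h t\right) = - 5 t + 5 h t$)
$j{\left(S,g \right)} = 5 S$ ($j{\left(S,g \right)} = \frac{0 + 5 S \left(-1 - 2\right)}{-3} = \left(0 + 5 S \left(-3\right)\right) \left(- \frac{1}{3}\right) = \left(0 - 15 S\right) \left(- \frac{1}{3}\right) = - 15 S \left(- \frac{1}{3}\right) = 5 S$)
$s = i \sqrt{10}$ ($s = \sqrt{-10} = i \sqrt{10} \approx 3.1623 i$)
$s j{\left(N,-6 \right)} = i \sqrt{10} \cdot 5 \cdot 7 = i \sqrt{10} \cdot 35 = 35 i \sqrt{10}$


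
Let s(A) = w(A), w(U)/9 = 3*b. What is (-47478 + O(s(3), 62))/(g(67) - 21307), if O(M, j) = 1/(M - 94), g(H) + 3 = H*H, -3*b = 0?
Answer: 4462933/1581174 ≈ 2.8225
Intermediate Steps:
b = 0 (b = -⅓*0 = 0)
w(U) = 0 (w(U) = 9*(3*0) = 9*0 = 0)
g(H) = -3 + H² (g(H) = -3 + H*H = -3 + H²)
s(A) = 0
O(M, j) = 1/(-94 + M)
(-47478 + O(s(3), 62))/(g(67) - 21307) = (-47478 + 1/(-94 + 0))/((-3 + 67²) - 21307) = (-47478 + 1/(-94))/((-3 + 4489) - 21307) = (-47478 - 1/94)/(4486 - 21307) = -4462933/94/(-16821) = -4462933/94*(-1/16821) = 4462933/1581174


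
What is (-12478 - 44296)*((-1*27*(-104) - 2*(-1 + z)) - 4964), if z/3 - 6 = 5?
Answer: 126038280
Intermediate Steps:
z = 33 (z = 18 + 3*5 = 18 + 15 = 33)
(-12478 - 44296)*((-1*27*(-104) - 2*(-1 + z)) - 4964) = (-12478 - 44296)*((-1*27*(-104) - 2*(-1 + 33)) - 4964) = -56774*((-27*(-104) - 2*32) - 4964) = -56774*((2808 - 64) - 4964) = -56774*(2744 - 4964) = -56774*(-2220) = 126038280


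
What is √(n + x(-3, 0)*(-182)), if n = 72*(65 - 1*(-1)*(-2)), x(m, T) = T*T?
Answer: 18*√14 ≈ 67.350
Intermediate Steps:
x(m, T) = T²
n = 4536 (n = 72*(65 + 1*(-2)) = 72*(65 - 2) = 72*63 = 4536)
√(n + x(-3, 0)*(-182)) = √(4536 + 0²*(-182)) = √(4536 + 0*(-182)) = √(4536 + 0) = √4536 = 18*√14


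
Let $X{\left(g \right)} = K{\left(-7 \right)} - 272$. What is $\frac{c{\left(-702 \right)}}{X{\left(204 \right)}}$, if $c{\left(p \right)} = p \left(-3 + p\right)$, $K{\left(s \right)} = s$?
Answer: $- \frac{54990}{31} \approx -1773.9$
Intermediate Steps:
$X{\left(g \right)} = -279$ ($X{\left(g \right)} = -7 - 272 = -279$)
$\frac{c{\left(-702 \right)}}{X{\left(204 \right)}} = \frac{\left(-702\right) \left(-3 - 702\right)}{-279} = \left(-702\right) \left(-705\right) \left(- \frac{1}{279}\right) = 494910 \left(- \frac{1}{279}\right) = - \frac{54990}{31}$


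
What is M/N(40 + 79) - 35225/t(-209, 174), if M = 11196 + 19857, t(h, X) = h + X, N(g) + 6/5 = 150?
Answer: 2109445/1736 ≈ 1215.1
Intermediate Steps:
N(g) = 744/5 (N(g) = -6/5 + 150 = 744/5)
t(h, X) = X + h
M = 31053
M/N(40 + 79) - 35225/t(-209, 174) = 31053/(744/5) - 35225/(174 - 209) = 31053*(5/744) - 35225/(-35) = 51755/248 - 35225*(-1/35) = 51755/248 + 7045/7 = 2109445/1736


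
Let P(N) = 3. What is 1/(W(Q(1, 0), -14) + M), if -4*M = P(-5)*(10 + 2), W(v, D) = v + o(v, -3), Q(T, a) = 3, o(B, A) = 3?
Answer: -1/3 ≈ -0.33333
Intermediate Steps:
W(v, D) = 3 + v (W(v, D) = v + 3 = 3 + v)
M = -9 (M = -3*(10 + 2)/4 = -3*12/4 = -1/4*36 = -9)
1/(W(Q(1, 0), -14) + M) = 1/((3 + 3) - 9) = 1/(6 - 9) = 1/(-3) = -1/3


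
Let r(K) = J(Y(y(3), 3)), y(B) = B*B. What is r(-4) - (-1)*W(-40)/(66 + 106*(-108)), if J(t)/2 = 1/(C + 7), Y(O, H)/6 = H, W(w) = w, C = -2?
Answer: 11482/28455 ≈ 0.40351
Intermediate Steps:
y(B) = B**2
Y(O, H) = 6*H
J(t) = 2/5 (J(t) = 2/(-2 + 7) = 2/5)
r(K) = 2/5
r(-4) - (-1)*W(-40)/(66 + 106*(-108)) = 2/5 - (-1)*(-40/(66 + 106*(-108))) = 2/5 - (-1)*(-40/(66 - 11448)) = 2/5 - (-1)*(-40/(-11382)) = 2/5 - (-1)*(-40*(-1/11382)) = 2/5 - (-1)*20/5691 = 2/5 - 1*(-20/5691) = 2/5 + 20/5691 = 11482/28455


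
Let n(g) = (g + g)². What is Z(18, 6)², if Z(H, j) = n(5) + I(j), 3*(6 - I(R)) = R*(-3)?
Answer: 12544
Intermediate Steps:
I(R) = 6 + R (I(R) = 6 - R*(-3)/3 = 6 - (-1)*R = 6 + R)
n(g) = 4*g² (n(g) = (2*g)² = 4*g²)
Z(H, j) = 106 + j (Z(H, j) = 4*5² + (6 + j) = 4*25 + (6 + j) = 100 + (6 + j) = 106 + j)
Z(18, 6)² = (106 + 6)² = 112² = 12544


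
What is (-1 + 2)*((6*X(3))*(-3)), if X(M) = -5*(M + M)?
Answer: 540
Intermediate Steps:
X(M) = -10*M
(-1 + 2)*((6*X(3))*(-3)) = (-1 + 2)*((6*(-10*3))*(-3)) = 1*((6*(-30))*(-3)) = 1*(-180*(-3)) = 1*540 = 540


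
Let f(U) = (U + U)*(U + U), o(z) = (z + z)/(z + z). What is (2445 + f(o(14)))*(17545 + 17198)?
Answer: 85085607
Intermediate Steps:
o(z) = 1 (o(z) = (2*z)/((2*z)) = (2*z)*(1/(2*z)) = 1)
f(U) = 4*U² (f(U) = (2*U)*(2*U) = 4*U²)
(2445 + f(o(14)))*(17545 + 17198) = (2445 + 4*1²)*(17545 + 17198) = (2445 + 4*1)*34743 = (2445 + 4)*34743 = 2449*34743 = 85085607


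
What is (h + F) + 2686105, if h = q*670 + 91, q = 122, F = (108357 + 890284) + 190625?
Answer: 3957202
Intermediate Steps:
F = 1189266 (F = 998641 + 190625 = 1189266)
h = 81831 (h = 122*670 + 91 = 81740 + 91 = 81831)
(h + F) + 2686105 = (81831 + 1189266) + 2686105 = 1271097 + 2686105 = 3957202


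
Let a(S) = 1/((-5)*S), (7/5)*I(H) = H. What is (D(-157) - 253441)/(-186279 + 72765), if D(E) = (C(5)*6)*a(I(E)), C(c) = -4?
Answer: 994756093/445542450 ≈ 2.2327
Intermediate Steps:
I(H) = 5*H/7
a(S) = -1/(5*S)
D(E) = 168/(25*E) (D(E) = (-4*6)*(-7/(5*E)/5) = -(-24)*7/(5*E)/5 = -(-168)/(25*E) = 168/(25*E))
(D(-157) - 253441)/(-186279 + 72765) = ((168/25)/(-157) - 253441)/(-186279 + 72765) = ((168/25)*(-1/157) - 253441)/(-113514) = (-168/3925 - 253441)*(-1/113514) = -994756093/3925*(-1/113514) = 994756093/445542450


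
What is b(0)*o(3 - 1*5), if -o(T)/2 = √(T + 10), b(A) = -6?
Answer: 24*√2 ≈ 33.941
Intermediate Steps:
o(T) = -2*√(10 + T) (o(T) = -2*√(T + 10) = -2*√(10 + T))
b(0)*o(3 - 1*5) = -(-12)*√(10 + (3 - 1*5)) = -(-12)*√(10 + (3 - 5)) = -(-12)*√(10 - 2) = -(-12)*√8 = -(-12)*2*√2 = -(-24)*√2 = 24*√2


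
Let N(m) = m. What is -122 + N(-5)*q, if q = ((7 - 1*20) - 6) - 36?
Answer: 153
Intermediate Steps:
q = -55 (q = ((7 - 20) - 6) - 36 = (-13 - 6) - 36 = -19 - 36 = -55)
-122 + N(-5)*q = -122 - 5*(-55) = -122 + 275 = 153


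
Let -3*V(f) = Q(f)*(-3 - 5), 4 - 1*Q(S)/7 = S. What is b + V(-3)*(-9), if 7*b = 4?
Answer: -8228/7 ≈ -1175.4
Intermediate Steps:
b = 4/7 (b = (⅐)*4 = 4/7 ≈ 0.57143)
Q(S) = 28 - 7*S
V(f) = 224/3 - 56*f/3 (V(f) = -(28 - 7*f)*(-3 - 5)/3 = -(28 - 7*f)*(-8)/3 = -(-224 + 56*f)/3 = 224/3 - 56*f/3)
b + V(-3)*(-9) = 4/7 + (224/3 - 56/3*(-3))*(-9) = 4/7 + (224/3 + 56)*(-9) = 4/7 + (392/3)*(-9) = 4/7 - 1176 = -8228/7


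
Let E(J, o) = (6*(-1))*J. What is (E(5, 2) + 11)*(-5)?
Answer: 95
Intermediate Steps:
E(J, o) = -6*J
(E(5, 2) + 11)*(-5) = (-6*5 + 11)*(-5) = (-30 + 11)*(-5) = -19*(-5) = 95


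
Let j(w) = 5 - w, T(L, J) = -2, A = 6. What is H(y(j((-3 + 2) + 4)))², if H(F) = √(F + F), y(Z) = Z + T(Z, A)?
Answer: 0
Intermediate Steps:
y(Z) = -2 + Z (y(Z) = Z - 2 = -2 + Z)
H(F) = √2*√F (H(F) = √(2*F) = √2*√F)
H(y(j((-3 + 2) + 4)))² = (√2*√(-2 + (5 - ((-3 + 2) + 4))))² = (√2*√(-2 + (5 - (-1 + 4))))² = (√2*√(-2 + (5 - 1*3)))² = (√2*√(-2 + (5 - 3)))² = (√2*√(-2 + 2))² = (√2*√0)² = (√2*0)² = 0² = 0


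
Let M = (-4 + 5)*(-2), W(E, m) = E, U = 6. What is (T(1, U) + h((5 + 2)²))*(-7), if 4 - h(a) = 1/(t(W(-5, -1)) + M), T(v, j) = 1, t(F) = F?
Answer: -36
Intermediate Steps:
M = -2 (M = 1*(-2) = -2)
h(a) = 29/7 (h(a) = 4 - 1/(-5 - 2) = 4 - 1/(-7) = 4 - 1*(-⅐) = 4 + ⅐ = 29/7)
(T(1, U) + h((5 + 2)²))*(-7) = (1 + 29/7)*(-7) = (36/7)*(-7) = -36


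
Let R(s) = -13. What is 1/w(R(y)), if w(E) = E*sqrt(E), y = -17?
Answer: I*sqrt(13)/169 ≈ 0.021335*I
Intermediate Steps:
w(E) = E**(3/2)
1/w(R(y)) = 1/((-13)**(3/2)) = 1/(-13*I*sqrt(13)) = I*sqrt(13)/169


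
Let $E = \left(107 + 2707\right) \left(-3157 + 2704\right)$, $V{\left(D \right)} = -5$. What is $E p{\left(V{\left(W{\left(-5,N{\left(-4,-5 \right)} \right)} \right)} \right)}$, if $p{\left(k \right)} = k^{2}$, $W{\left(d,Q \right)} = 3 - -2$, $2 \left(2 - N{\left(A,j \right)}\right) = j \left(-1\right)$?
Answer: $-31868550$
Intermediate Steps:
$N{\left(A,j \right)} = 2 + \frac{j}{2}$ ($N{\left(A,j \right)} = 2 - \frac{j \left(-1\right)}{2} = 2 - \frac{\left(-1\right) j}{2} = 2 + \frac{j}{2}$)
$W{\left(d,Q \right)} = 5$ ($W{\left(d,Q \right)} = 3 + 2 = 5$)
$E = -1274742$ ($E = 2814 \left(-453\right) = -1274742$)
$E p{\left(V{\left(W{\left(-5,N{\left(-4,-5 \right)} \right)} \right)} \right)} = - 1274742 \left(-5\right)^{2} = \left(-1274742\right) 25 = -31868550$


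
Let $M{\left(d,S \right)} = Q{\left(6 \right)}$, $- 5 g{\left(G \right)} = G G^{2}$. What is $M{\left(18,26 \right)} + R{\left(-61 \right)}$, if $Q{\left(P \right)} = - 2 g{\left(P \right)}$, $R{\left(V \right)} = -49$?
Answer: $\frac{187}{5} \approx 37.4$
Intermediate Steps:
$g{\left(G \right)} = - \frac{G^{3}}{5}$ ($g{\left(G \right)} = - \frac{G G^{2}}{5} = - \frac{G^{3}}{5}$)
$Q{\left(P \right)} = \frac{2 P^{3}}{5}$ ($Q{\left(P \right)} = - 2 \left(- \frac{P^{3}}{5}\right) = \frac{2 P^{3}}{5}$)
$M{\left(d,S \right)} = \frac{432}{5}$ ($M{\left(d,S \right)} = \frac{2 \cdot 6^{3}}{5} = \frac{2}{5} \cdot 216 = \frac{432}{5}$)
$M{\left(18,26 \right)} + R{\left(-61 \right)} = \frac{432}{5} - 49 = \frac{187}{5}$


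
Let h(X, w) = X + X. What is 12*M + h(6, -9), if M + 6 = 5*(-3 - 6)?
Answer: -600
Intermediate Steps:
h(X, w) = 2*X
M = -51 (M = -6 + 5*(-3 - 6) = -6 + 5*(-9) = -6 - 45 = -51)
12*M + h(6, -9) = 12*(-51) + 2*6 = -612 + 12 = -600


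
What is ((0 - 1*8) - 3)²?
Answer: 121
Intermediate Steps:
((0 - 1*8) - 3)² = ((0 - 8) - 3)² = (-8 - 3)² = (-11)² = 121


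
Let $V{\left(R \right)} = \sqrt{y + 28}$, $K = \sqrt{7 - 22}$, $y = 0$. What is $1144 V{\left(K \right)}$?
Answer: $2288 \sqrt{7} \approx 6053.5$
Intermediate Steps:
$K = i \sqrt{15}$ ($K = \sqrt{-15} = i \sqrt{15} \approx 3.873 i$)
$V{\left(R \right)} = 2 \sqrt{7}$ ($V{\left(R \right)} = \sqrt{0 + 28} = \sqrt{28} = 2 \sqrt{7}$)
$1144 V{\left(K \right)} = 1144 \cdot 2 \sqrt{7} = 2288 \sqrt{7}$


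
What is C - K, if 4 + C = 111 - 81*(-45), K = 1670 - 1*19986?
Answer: 22068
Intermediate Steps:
K = -18316 (K = 1670 - 19986 = -18316)
C = 3752 (C = -4 + (111 - 81*(-45)) = -4 + (111 + 3645) = -4 + 3756 = 3752)
C - K = 3752 - 1*(-18316) = 3752 + 18316 = 22068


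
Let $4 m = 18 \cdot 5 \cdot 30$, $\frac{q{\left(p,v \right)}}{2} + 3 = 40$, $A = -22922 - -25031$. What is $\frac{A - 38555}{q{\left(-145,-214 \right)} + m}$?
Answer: $- \frac{36446}{749} \approx -48.66$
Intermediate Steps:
$A = 2109$ ($A = -22922 + 25031 = 2109$)
$q{\left(p,v \right)} = 74$ ($q{\left(p,v \right)} = -6 + 2 \cdot 40 = -6 + 80 = 74$)
$m = 675$ ($m = \frac{18 \cdot 5 \cdot 30}{4} = \frac{90 \cdot 30}{4} = \frac{1}{4} \cdot 2700 = 675$)
$\frac{A - 38555}{q{\left(-145,-214 \right)} + m} = \frac{2109 - 38555}{74 + 675} = - \frac{36446}{749}$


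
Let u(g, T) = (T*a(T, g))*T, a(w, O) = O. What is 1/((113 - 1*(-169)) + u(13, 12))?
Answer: 1/2154 ≈ 0.00046425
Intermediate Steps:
u(g, T) = g*T**2 (u(g, T) = (T*g)*T = g*T**2)
1/((113 - 1*(-169)) + u(13, 12)) = 1/((113 - 1*(-169)) + 13*12**2) = 1/((113 + 169) + 13*144) = 1/(282 + 1872) = 1/2154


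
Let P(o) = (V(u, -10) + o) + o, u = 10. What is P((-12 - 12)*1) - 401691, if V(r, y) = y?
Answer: -401749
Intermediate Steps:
P(o) = -10 + 2*o (P(o) = (-10 + o) + o = -10 + 2*o)
P((-12 - 12)*1) - 401691 = (-10 + 2*((-12 - 12)*1)) - 401691 = (-10 + 2*(-24*1)) - 401691 = (-10 + 2*(-24)) - 401691 = (-10 - 48) - 401691 = -58 - 401691 = -401749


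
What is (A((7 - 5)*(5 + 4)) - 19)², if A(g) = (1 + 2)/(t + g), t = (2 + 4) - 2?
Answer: 172225/484 ≈ 355.84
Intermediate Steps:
t = 4 (t = 6 - 2 = 4)
A(g) = 3/(4 + g) (A(g) = (1 + 2)/(4 + g) = 3/(4 + g))
(A((7 - 5)*(5 + 4)) - 19)² = (3/(4 + (7 - 5)*(5 + 4)) - 19)² = (3/(4 + 2*9) - 19)² = (3/(4 + 18) - 19)² = (3/22 - 19)² = (-415/22)² = 172225/484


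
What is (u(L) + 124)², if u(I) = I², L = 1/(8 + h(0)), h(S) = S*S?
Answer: 62995969/4096 ≈ 15380.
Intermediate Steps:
h(S) = S²
L = ⅛ (L = 1/(8 + 0²) = 1/(8 + 0) = 1/8 = ⅛ ≈ 0.12500)
(u(L) + 124)² = ((⅛)² + 124)² = (1/64 + 124)² = (7937/64)² = 62995969/4096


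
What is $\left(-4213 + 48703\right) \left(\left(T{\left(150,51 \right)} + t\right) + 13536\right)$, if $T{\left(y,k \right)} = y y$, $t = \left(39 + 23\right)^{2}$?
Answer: $1774261200$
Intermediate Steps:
$t = 3844$ ($t = 62^{2} = 3844$)
$T{\left(y,k \right)} = y^{2}$
$\left(-4213 + 48703\right) \left(\left(T{\left(150,51 \right)} + t\right) + 13536\right) = \left(-4213 + 48703\right) \left(\left(150^{2} + 3844\right) + 13536\right) = 44490 \left(\left(22500 + 3844\right) + 13536\right) = 44490 \left(26344 + 13536\right) = 44490 \cdot 39880 = 1774261200$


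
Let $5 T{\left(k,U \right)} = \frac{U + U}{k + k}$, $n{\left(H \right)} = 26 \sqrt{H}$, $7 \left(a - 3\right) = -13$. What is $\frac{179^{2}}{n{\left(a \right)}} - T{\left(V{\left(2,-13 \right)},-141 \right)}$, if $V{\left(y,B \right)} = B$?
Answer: $- \frac{141}{65} + \frac{32041 \sqrt{14}}{104} \approx 1150.6$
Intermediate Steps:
$a = \frac{8}{7}$ ($a = 3 + \frac{1}{7} \left(-13\right) = 3 - \frac{13}{7} = \frac{8}{7} \approx 1.1429$)
$T{\left(k,U \right)} = \frac{U}{5 k}$ ($T{\left(k,U \right)} = \frac{\left(U + U\right) \frac{1}{k + k}}{5} = \frac{2 U \frac{1}{2 k}}{5} = \frac{U \frac{1}{k}}{5} = \frac{U}{5 k}$)
$\frac{179^{2}}{n{\left(a \right)}} - T{\left(V{\left(2,-13 \right)},-141 \right)} = \frac{179^{2}}{26 \sqrt{\frac{8}{7}}} - \frac{1}{5} \left(-141\right) \frac{1}{-13} = \frac{32041}{26 \frac{2 \sqrt{14}}{7}} - \frac{1}{5} \left(-141\right) \left(- \frac{1}{13}\right) = \frac{32041}{\frac{52}{7} \sqrt{14}} - \frac{141}{65} = 32041 \frac{\sqrt{14}}{104} - \frac{141}{65} = \frac{32041 \sqrt{14}}{104} - \frac{141}{65} = - \frac{141}{65} + \frac{32041 \sqrt{14}}{104}$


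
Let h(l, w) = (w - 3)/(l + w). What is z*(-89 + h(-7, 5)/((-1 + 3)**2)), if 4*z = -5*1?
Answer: 1785/16 ≈ 111.56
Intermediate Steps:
h(l, w) = (-3 + w)/(l + w)
z = -5/4 (z = (-5*1)/4 = (1/4)*(-5) = -5/4 ≈ -1.2500)
z*(-89 + h(-7, 5)/((-1 + 3)**2)) = -5*(-89 + ((-3 + 5)/(-7 + 5))/((-1 + 3)**2))/4 = -5*(-89 + (2/(-2))/(2**2))/4 = -5*(-89 - 1/2*2/4)/4 = -5*(-89 - 1*1/4)/4 = -5*(-89 - 1/4)/4 = -5/4*(-357/4) = 1785/16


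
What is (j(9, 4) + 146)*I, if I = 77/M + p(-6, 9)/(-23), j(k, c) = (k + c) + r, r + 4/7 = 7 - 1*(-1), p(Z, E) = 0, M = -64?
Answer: -12815/64 ≈ -200.23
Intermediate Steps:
r = 52/7 (r = -4/7 + (7 - 1*(-1)) = -4/7 + (7 + 1) = -4/7 + 8 = 52/7 ≈ 7.4286)
j(k, c) = 52/7 + c + k (j(k, c) = (k + c) + 52/7 = (c + k) + 52/7 = 52/7 + c + k)
I = -77/64 (I = 77/(-64) + 0/(-23) = 77*(-1/64) + 0*(-1/23) = -77/64 + 0 = -77/64 ≈ -1.2031)
(j(9, 4) + 146)*I = ((52/7 + 4 + 9) + 146)*(-77/64) = (143/7 + 146)*(-77/64) = (1165/7)*(-77/64) = -12815/64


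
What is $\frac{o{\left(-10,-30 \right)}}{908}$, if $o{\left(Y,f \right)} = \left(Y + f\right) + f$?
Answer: $- \frac{35}{454} \approx -0.077093$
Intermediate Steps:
$o{\left(Y,f \right)} = Y + 2 f$
$\frac{o{\left(-10,-30 \right)}}{908} = \frac{-10 + 2 \left(-30\right)}{908} = \left(-10 - 60\right) \frac{1}{908} = \left(-70\right) \frac{1}{908} = - \frac{35}{454}$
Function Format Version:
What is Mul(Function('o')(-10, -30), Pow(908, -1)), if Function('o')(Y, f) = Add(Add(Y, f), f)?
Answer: Rational(-35, 454) ≈ -0.077093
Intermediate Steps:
Function('o')(Y, f) = Add(Y, Mul(2, f))
Mul(Function('o')(-10, -30), Pow(908, -1)) = Mul(Add(-10, Mul(2, -30)), Pow(908, -1)) = Mul(Add(-10, -60), Rational(1, 908)) = Mul(-70, Rational(1, 908)) = Rational(-35, 454)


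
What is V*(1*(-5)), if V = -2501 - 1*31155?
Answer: 168280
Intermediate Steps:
V = -33656 (V = -2501 - 31155 = -33656)
V*(1*(-5)) = -33656*(-5) = 168280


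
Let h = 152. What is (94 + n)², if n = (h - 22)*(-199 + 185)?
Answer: 2979076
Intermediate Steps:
n = -1820 (n = (152 - 22)*(-199 + 185) = 130*(-14) = -1820)
(94 + n)² = (94 - 1820)² = (-1726)² = 2979076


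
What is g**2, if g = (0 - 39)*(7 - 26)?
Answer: 549081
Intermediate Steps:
g = 741 (g = -39*(-19) = 741)
g**2 = 741**2 = 549081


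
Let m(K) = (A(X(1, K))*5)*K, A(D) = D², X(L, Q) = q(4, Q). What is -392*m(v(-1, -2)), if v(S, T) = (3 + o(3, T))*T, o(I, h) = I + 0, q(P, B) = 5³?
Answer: 367500000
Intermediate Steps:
q(P, B) = 125
X(L, Q) = 125
o(I, h) = I
v(S, T) = 6*T (v(S, T) = (3 + 3)*T = 6*T)
m(K) = 78125*K (m(K) = (125²*5)*K = (15625*5)*K = 78125*K)
-392*m(v(-1, -2)) = -30625000*6*(-2) = -30625000*(-12) = -392*(-937500) = 367500000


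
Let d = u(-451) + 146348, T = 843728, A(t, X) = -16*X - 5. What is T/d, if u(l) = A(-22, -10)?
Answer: 843728/146503 ≈ 5.7591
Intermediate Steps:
A(t, X) = -5 - 16*X
u(l) = 155 (u(l) = -5 - 16*(-10) = -5 + 160 = 155)
d = 146503 (d = 155 + 146348 = 146503)
T/d = 843728/146503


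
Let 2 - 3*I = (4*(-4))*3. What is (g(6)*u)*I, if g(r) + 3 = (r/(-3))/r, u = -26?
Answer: 13000/9 ≈ 1444.4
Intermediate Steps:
g(r) = -10/3 (g(r) = -3 + (r/(-3))/r = -3 + (r*(-⅓))/r = -3 + (-r/3)/r = -3 - ⅓ = -10/3)
I = 50/3 (I = ⅔ - 4*(-4)*3/3 = ⅔ - (-16)*3/3 = ⅔ - ⅓*(-48) = ⅔ + 16 = 50/3 ≈ 16.667)
(g(6)*u)*I = -10/3*(-26)*(50/3) = (260/3)*(50/3) = 13000/9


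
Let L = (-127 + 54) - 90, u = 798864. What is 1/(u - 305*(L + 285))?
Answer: 1/761654 ≈ 1.3129e-6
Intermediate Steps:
L = -163 (L = -73 - 90 = -163)
1/(u - 305*(L + 285)) = 1/(798864 - 305*(-163 + 285)) = 1/(798864 - 305*122) = 1/(798864 - 37210) = 1/761654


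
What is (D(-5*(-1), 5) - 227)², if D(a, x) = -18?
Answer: 60025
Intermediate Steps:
(D(-5*(-1), 5) - 227)² = (-18 - 227)² = (-245)² = 60025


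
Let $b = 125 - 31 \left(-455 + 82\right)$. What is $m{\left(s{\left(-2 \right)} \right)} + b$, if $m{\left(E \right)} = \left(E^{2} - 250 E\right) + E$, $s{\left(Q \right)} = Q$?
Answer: $12190$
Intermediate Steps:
$b = 11688$ ($b = 125 - -11563 = 125 + 11563 = 11688$)
$m{\left(E \right)} = E^{2} - 249 E$
$m{\left(s{\left(-2 \right)} \right)} + b = - 2 \left(-249 - 2\right) + 11688 = \left(-2\right) \left(-251\right) + 11688 = 502 + 11688 = 12190$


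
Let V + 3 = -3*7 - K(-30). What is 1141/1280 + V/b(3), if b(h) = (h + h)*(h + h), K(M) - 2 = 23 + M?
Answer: 4189/11520 ≈ 0.36363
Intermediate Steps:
K(M) = 25 + M (K(M) = 2 + (23 + M) = 25 + M)
V = -19 (V = -3 + (-3*7 - (25 - 30)) = -3 + (-21 - 1*(-5)) = -3 + (-21 + 5) = -3 - 16 = -19)
b(h) = 4*h² (b(h) = (2*h)*(2*h) = 4*h²)
1141/1280 + V/b(3) = 1141/1280 - 19/(4*3²) = 1141*(1/1280) - 19/(4*9) = 1141/1280 - 19/36 = 4189/11520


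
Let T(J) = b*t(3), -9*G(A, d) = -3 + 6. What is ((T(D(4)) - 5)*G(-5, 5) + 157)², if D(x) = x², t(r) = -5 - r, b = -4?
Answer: 21904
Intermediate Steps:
G(A, d) = -⅓ (G(A, d) = -(-3 + 6)/9 = -⅑*3 = -⅓)
T(J) = 32 (T(J) = -4*(-5 - 1*3) = -4*(-5 - 3) = -4*(-8) = 32)
((T(D(4)) - 5)*G(-5, 5) + 157)² = ((32 - 5)*(-⅓) + 157)² = (27*(-⅓) + 157)² = (-9 + 157)² = 148² = 21904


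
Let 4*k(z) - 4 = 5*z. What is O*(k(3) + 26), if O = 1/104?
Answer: 123/416 ≈ 0.29567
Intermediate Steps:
k(z) = 1 + 5*z/4 (k(z) = 1 + (5*z)/4 = 1 + 5*z/4)
O = 1/104 ≈ 0.0096154
O*(k(3) + 26) = ((1 + (5/4)*3) + 26)/104 = ((1 + 15/4) + 26)/104 = (19/4 + 26)/104 = (1/104)*(123/4) = 123/416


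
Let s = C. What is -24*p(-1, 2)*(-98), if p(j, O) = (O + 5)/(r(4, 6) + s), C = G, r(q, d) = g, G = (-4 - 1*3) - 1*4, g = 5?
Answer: -2744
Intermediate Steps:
G = -11 (G = (-4 - 3) - 4 = -7 - 4 = -11)
r(q, d) = 5
C = -11
s = -11
p(j, O) = -5/6 - O/6 (p(j, O) = (O + 5)/(5 - 11) = (5 + O)/(-6) = (5 + O)*(-1/6) = -5/6 - O/6)
-24*p(-1, 2)*(-98) = -24*(-5/6 - 1/6*2)*(-98) = -24*(-5/6 - 1/3)*(-98) = -24*(-7/6)*(-98) = 28*(-98) = -2744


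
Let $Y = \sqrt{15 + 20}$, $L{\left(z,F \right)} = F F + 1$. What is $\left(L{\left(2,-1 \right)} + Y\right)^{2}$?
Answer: $\left(2 + \sqrt{35}\right)^{2} \approx 62.664$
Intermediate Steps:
$L{\left(z,F \right)} = 1 + F^{2}$ ($L{\left(z,F \right)} = F^{2} + 1 = 1 + F^{2}$)
$Y = \sqrt{35} \approx 5.9161$
$\left(L{\left(2,-1 \right)} + Y\right)^{2} = \left(\left(1 + \left(-1\right)^{2}\right) + \sqrt{35}\right)^{2} = \left(\left(1 + 1\right) + \sqrt{35}\right)^{2} = \left(2 + \sqrt{35}\right)^{2}$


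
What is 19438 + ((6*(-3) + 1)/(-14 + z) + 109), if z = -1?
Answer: 293222/15 ≈ 19548.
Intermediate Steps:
19438 + ((6*(-3) + 1)/(-14 + z) + 109) = 19438 + ((6*(-3) + 1)/(-14 - 1) + 109) = 19438 + ((-18 + 1)/(-15) + 109) = 19438 + (-1/15*(-17) + 109) = 19438 + (17/15 + 109) = 19438 + 1652/15 = 293222/15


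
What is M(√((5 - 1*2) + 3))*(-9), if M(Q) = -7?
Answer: 63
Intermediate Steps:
M(√((5 - 1*2) + 3))*(-9) = -7*(-9) = 63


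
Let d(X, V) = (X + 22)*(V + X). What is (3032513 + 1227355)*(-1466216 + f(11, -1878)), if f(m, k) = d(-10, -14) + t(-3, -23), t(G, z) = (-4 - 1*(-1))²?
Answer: -6247075122660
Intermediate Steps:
t(G, z) = 9 (t(G, z) = (-4 + 1)² = (-3)² = 9)
d(X, V) = (22 + X)*(V + X)
f(m, k) = -279 (f(m, k) = ((-10)² + 22*(-14) + 22*(-10) - 14*(-10)) + 9 = (100 - 308 - 220 + 140) + 9 = -288 + 9 = -279)
(3032513 + 1227355)*(-1466216 + f(11, -1878)) = (3032513 + 1227355)*(-1466216 - 279) = 4259868*(-1466495) = -6247075122660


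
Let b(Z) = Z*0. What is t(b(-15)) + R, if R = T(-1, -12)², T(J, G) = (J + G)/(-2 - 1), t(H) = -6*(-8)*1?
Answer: 601/9 ≈ 66.778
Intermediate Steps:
b(Z) = 0
t(H) = 48 (t(H) = 48*1 = 48)
T(J, G) = -G/3 - J/3 (T(J, G) = (G + J)/(-3) = (G + J)*(-⅓) = -G/3 - J/3)
R = 169/9 (R = (-⅓*(-12) - ⅓*(-1))² = (4 + ⅓)² = (13/3)² = 169/9 ≈ 18.778)
t(b(-15)) + R = 48 + 169/9 = 601/9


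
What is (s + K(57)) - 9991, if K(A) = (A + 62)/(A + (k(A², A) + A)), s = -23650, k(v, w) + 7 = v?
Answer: -112899077/3356 ≈ -33641.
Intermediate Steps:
k(v, w) = -7 + v
K(A) = (62 + A)/(-7 + A² + 2*A) (K(A) = (A + 62)/(A + ((-7 + A²) + A)) = (62 + A)/(A + (-7 + A + A²)) = (62 + A)/(-7 + A² + 2*A))
(s + K(57)) - 9991 = (-23650 + (62 + 57)/(-7 + 57² + 2*57)) - 9991 = (-23650 + 119/(-7 + 3249 + 114)) - 9991 = (-23650 + 119/3356) - 9991 = -79369281/3356 - 9991 = -112899077/3356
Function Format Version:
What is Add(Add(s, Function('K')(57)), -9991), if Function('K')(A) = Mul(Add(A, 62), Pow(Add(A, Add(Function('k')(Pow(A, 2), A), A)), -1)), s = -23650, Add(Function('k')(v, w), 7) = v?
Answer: Rational(-112899077, 3356) ≈ -33641.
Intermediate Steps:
Function('k')(v, w) = Add(-7, v)
Function('K')(A) = Mul(Pow(Add(-7, Pow(A, 2), Mul(2, A)), -1), Add(62, A)) (Function('K')(A) = Mul(Add(A, 62), Pow(Add(A, Add(Add(-7, Pow(A, 2)), A)), -1)) = Mul(Add(62, A), Pow(Add(A, Add(-7, A, Pow(A, 2))), -1)) = Mul(Add(62, A), Pow(Add(-7, Pow(A, 2), Mul(2, A)), -1)) = Mul(Pow(Add(-7, Pow(A, 2), Mul(2, A)), -1), Add(62, A)))
Add(Add(s, Function('K')(57)), -9991) = Add(Add(-23650, Mul(Pow(Add(-7, Pow(57, 2), Mul(2, 57)), -1), Add(62, 57))), -9991) = Add(Add(-23650, Mul(Pow(Add(-7, 3249, 114), -1), 119)), -9991) = Add(Add(-23650, Mul(Pow(3356, -1), 119)), -9991) = Add(Add(-23650, Mul(Rational(1, 3356), 119)), -9991) = Add(Add(-23650, Rational(119, 3356)), -9991) = Add(Rational(-79369281, 3356), -9991) = Rational(-112899077, 3356)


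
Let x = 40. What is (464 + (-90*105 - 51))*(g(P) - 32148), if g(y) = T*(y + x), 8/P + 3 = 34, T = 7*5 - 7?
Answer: 8690376828/31 ≈ 2.8033e+8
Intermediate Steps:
T = 28 (T = 35 - 7 = 28)
P = 8/31 (P = 8/(-3 + 34) = 8/31 ≈ 0.25806)
g(y) = 1120 + 28*y (g(y) = 28*(y + 40) = 28*(40 + y) = 1120 + 28*y)
(464 + (-90*105 - 51))*(g(P) - 32148) = (464 + (-90*105 - 51))*((1120 + 28*(8/31)) - 32148) = (464 + (-9450 - 51))*((1120 + 224/31) - 32148) = (464 - 9501)*(34944/31 - 32148) = -9037*(-961644/31) = 8690376828/31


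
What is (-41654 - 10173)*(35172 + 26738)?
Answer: -3208609570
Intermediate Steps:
(-41654 - 10173)*(35172 + 26738) = -51827*61910 = -3208609570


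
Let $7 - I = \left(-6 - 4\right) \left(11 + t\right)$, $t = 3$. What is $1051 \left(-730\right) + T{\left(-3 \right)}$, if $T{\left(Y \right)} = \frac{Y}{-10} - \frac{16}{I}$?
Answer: $- \frac{1127827819}{1470} \approx -7.6723 \cdot 10^{5}$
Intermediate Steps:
$I = 147$ ($I = 7 - \left(-6 - 4\right) \left(11 + 3\right) = 7 - \left(-10\right) 14 = 7 - -140 = 7 + 140 = 147$)
$T{\left(Y \right)} = - \frac{16}{147} - \frac{Y}{10}$ ($T{\left(Y \right)} = \frac{Y}{-10} - \frac{16}{147} = Y \left(- \frac{1}{10}\right) - \frac{16}{147} = - \frac{Y}{10} - \frac{16}{147} = - \frac{16}{147} - \frac{Y}{10}$)
$1051 \left(-730\right) + T{\left(-3 \right)} = 1051 \left(-730\right) - - \frac{281}{1470} = -767230 + \left(- \frac{16}{147} + \frac{3}{10}\right) = -767230 + \frac{281}{1470} = - \frac{1127827819}{1470}$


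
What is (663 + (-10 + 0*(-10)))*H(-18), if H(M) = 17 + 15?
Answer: 20896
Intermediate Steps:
H(M) = 32
(663 + (-10 + 0*(-10)))*H(-18) = (663 + (-10 + 0*(-10)))*32 = (663 + (-10 + 0))*32 = (663 - 10)*32 = 653*32 = 20896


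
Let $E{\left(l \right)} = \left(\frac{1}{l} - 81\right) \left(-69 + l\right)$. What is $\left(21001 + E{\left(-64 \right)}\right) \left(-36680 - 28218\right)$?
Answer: $- \frac{65990525381}{32} \approx -2.0622 \cdot 10^{9}$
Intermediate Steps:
$E{\left(l \right)} = \left(-81 + \frac{1}{l}\right) \left(-69 + l\right)$
$\left(21001 + E{\left(-64 \right)}\right) \left(-36680 - 28218\right) = \left(21001 - \left(-10774 - \frac{69}{64}\right)\right) \left(-36680 - 28218\right) = \left(21001 + \left(5590 + 5184 - - \frac{69}{64}\right)\right) \left(-64898\right) = \left(21001 + \left(5590 + 5184 + \frac{69}{64}\right)\right) \left(-64898\right) = \left(21001 + \frac{689605}{64}\right) \left(-64898\right) = \frac{2033669}{64} \left(-64898\right) = - \frac{65990525381}{32}$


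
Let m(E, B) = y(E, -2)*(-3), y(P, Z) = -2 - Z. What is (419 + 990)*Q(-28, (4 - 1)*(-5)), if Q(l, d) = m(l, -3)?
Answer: 0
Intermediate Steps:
m(E, B) = 0 (m(E, B) = (-2 - 1*(-2))*(-3) = (-2 + 2)*(-3) = 0*(-3) = 0)
Q(l, d) = 0
(419 + 990)*Q(-28, (4 - 1)*(-5)) = (419 + 990)*0 = 1409*0 = 0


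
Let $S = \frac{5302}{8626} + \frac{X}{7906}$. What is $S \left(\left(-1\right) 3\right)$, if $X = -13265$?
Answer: $\frac{108759417}{34098578} \approx 3.1896$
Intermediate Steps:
$S = - \frac{36253139}{34098578}$ ($S = \frac{5302}{8626} - \frac{13265}{7906} = 5302 \cdot \frac{1}{8626} - \frac{13265}{7906} = \frac{2651}{4313} - \frac{13265}{7906} = - \frac{36253139}{34098578} \approx -1.0632$)
$S \left(\left(-1\right) 3\right) = - \frac{36253139 \left(\left(-1\right) 3\right)}{34098578} = \left(- \frac{36253139}{34098578}\right) \left(-3\right) = \frac{108759417}{34098578}$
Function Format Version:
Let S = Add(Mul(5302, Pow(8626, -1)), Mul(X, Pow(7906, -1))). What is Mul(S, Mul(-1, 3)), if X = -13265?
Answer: Rational(108759417, 34098578) ≈ 3.1896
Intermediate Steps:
S = Rational(-36253139, 34098578) (S = Add(Mul(5302, Pow(8626, -1)), Mul(-13265, Pow(7906, -1))) = Add(Mul(5302, Rational(1, 8626)), Mul(-13265, Rational(1, 7906))) = Add(Rational(2651, 4313), Rational(-13265, 7906)) = Rational(-36253139, 34098578) ≈ -1.0632)
Mul(S, Mul(-1, 3)) = Mul(Rational(-36253139, 34098578), Mul(-1, 3)) = Mul(Rational(-36253139, 34098578), -3) = Rational(108759417, 34098578)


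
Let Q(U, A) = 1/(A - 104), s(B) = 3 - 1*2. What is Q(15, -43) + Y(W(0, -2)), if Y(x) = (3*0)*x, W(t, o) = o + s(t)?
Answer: -1/147 ≈ -0.0068027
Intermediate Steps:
s(B) = 1 (s(B) = 3 - 2 = 1)
Q(U, A) = 1/(-104 + A)
W(t, o) = 1 + o (W(t, o) = o + 1 = 1 + o)
Y(x) = 0 (Y(x) = 0*x = 0)
Q(15, -43) + Y(W(0, -2)) = 1/(-104 - 43) + 0 = 1/(-147) + 0 = -1/147 + 0 = -1/147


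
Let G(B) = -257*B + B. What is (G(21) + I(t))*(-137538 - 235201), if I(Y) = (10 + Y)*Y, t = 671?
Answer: -168319613925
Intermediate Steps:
G(B) = -256*B
I(Y) = Y*(10 + Y)
(G(21) + I(t))*(-137538 - 235201) = (-256*21 + 671*(10 + 671))*(-137538 - 235201) = (-5376 + 671*681)*(-372739) = (-5376 + 456951)*(-372739) = 451575*(-372739) = -168319613925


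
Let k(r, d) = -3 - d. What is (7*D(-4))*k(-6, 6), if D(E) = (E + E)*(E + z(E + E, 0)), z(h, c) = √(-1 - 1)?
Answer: -2016 + 504*I*√2 ≈ -2016.0 + 712.76*I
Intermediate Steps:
z(h, c) = I*√2 (z(h, c) = √(-2) = I*√2)
D(E) = 2*E*(E + I*√2) (D(E) = (E + E)*(E + I*√2) = (2*E)*(E + I*√2) = 2*E*(E + I*√2))
(7*D(-4))*k(-6, 6) = (7*(2*(-4)*(-4 + I*√2)))*(-3 - 1*6) = (7*(32 - 8*I*√2))*(-3 - 6) = (224 - 56*I*√2)*(-9) = -2016 + 504*I*√2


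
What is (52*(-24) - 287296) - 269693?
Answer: -558237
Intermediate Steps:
(52*(-24) - 287296) - 269693 = (-1248 - 287296) - 269693 = -288544 - 269693 = -558237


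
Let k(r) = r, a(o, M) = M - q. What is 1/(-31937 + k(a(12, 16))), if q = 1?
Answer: -1/31922 ≈ -3.1326e-5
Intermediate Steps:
a(o, M) = -1 + M (a(o, M) = M - 1*1 = M - 1 = -1 + M)
1/(-31937 + k(a(12, 16))) = 1/(-31937 + (-1 + 16)) = 1/(-31937 + 15) = 1/(-31922) = -1/31922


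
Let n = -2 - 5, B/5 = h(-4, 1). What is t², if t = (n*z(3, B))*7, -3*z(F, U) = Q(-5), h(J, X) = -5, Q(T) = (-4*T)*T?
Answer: 24010000/9 ≈ 2.6678e+6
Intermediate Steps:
Q(T) = -4*T²
B = -25 (B = 5*(-5) = -25)
z(F, U) = 100/3 (z(F, U) = -(-4)*(-5)²/3 = -(-4)*25/3 = -⅓*(-100) = 100/3)
n = -7
t = -4900/3 (t = -7*100/3*7 = -700/3*7 = -4900/3 ≈ -1633.3)
t² = (-4900/3)² = 24010000/9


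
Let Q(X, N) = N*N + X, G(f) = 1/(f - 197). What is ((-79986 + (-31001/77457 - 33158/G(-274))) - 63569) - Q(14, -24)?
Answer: 1198513275760/77457 ≈ 1.5473e+7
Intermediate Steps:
G(f) = 1/(-197 + f)
Q(X, N) = X + N² (Q(X, N) = N² + X = X + N²)
((-79986 + (-31001/77457 - 33158/G(-274))) - 63569) - Q(14, -24) = ((-79986 + (-31001/77457 - 33158/(1/(-197 - 274)))) - 63569) - (14 + (-24)²) = ((-79986 + (-31001*1/77457 - 33158/(1/(-471)))) - 63569) - (14 + 576) = ((-79986 + (-31001/77457 - 33158/(-1/471))) - 63569) - 1*590 = ((-79986 + (-31001/77457 - 33158*(-471))) - 63569) - 590 = ((-79986 + (-31001/77457 + 15617418)) - 63569) - 590 = ((-79986 + 1209678315025/77457) - 63569) - 590 = (1203482839423/77457 - 63569) - 590 = 1198558975390/77457 - 590 = 1198513275760/77457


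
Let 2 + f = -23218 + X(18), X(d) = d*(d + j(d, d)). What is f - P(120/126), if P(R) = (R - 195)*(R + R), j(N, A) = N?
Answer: -9791252/441 ≈ -22202.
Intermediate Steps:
P(R) = 2*R*(-195 + R) (P(R) = (-195 + R)*(2*R) = 2*R*(-195 + R))
X(d) = 2*d² (X(d) = d*(d + d) = d*(2*d) = 2*d²)
f = -22572 (f = -2 + (-23218 + 2*18²) = -2 + (-23218 + 2*324) = -2 + (-23218 + 648) = -2 - 22570 = -22572)
f - P(120/126) = -22572 - 2*120/126*(-195 + 120/126) = -22572 - 2*120*(1/126)*(-195 + 120*(1/126)) = -22572 - 2*20*(-195 + 20/21)/21 = -22572 - 2*20*(-4075)/(21*21) = -22572 - 1*(-163000/441) = -22572 + 163000/441 = -9791252/441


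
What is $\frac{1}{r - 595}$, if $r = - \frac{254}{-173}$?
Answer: $- \frac{173}{102681} \approx -0.0016848$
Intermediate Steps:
$r = \frac{254}{173}$ ($r = \left(-254\right) \left(- \frac{1}{173}\right) = \frac{254}{173} \approx 1.4682$)
$\frac{1}{r - 595} = \frac{1}{\frac{254}{173} - 595} = \frac{1}{- \frac{102681}{173}} = - \frac{173}{102681}$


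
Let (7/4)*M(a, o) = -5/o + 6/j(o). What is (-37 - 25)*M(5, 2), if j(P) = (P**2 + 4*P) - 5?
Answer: 2852/49 ≈ 58.204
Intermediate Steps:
j(P) = -5 + P**2 + 4*P
M(a, o) = -20/(7*o) + 24/(7*(-5 + o**2 + 4*o)) (M(a, o) = 4*(-5/o + 6/(-5 + o**2 + 4*o))/7 = -20/(7*o) + 24/(7*(-5 + o**2 + 4*o)))
(-37 - 25)*M(5, 2) = (-37 - 25)*((4/7)*(25 - 14*2 - 5*2**2)/(2*(-5 + 2**2 + 4*2))) = -248*(25 - 28 - 5*4)/(7*2*(-5 + 4 + 8)) = -248*(25 - 28 - 20)/(7*2*7) = -248*(-23)/(7*2*7) = -62*(-46/49) = 2852/49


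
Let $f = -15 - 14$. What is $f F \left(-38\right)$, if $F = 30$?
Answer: $33060$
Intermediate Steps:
$f = -29$ ($f = -15 - 14 = -29$)
$f F \left(-38\right) = \left(-29\right) 30 \left(-38\right) = \left(-870\right) \left(-38\right) = 33060$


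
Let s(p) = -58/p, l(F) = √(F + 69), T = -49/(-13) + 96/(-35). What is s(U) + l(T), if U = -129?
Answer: 58/129 + √14497210/455 ≈ 8.8178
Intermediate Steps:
T = 467/455 (T = -49*(-1/13) + 96*(-1/35) = 49/13 - 96/35 = 467/455 ≈ 1.0264)
l(F) = √(69 + F)
s(U) + l(T) = -58/(-129) + √(69 + 467/455) = -58*(-1/129) + √(31862/455) = 58/129 + √14497210/455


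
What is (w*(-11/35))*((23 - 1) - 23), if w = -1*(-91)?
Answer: 143/5 ≈ 28.600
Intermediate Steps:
w = 91
(w*(-11/35))*((23 - 1) - 23) = (91*(-11/35))*((23 - 1) - 23) = (91*(-11*1/35))*(22 - 23) = (91*(-11/35))*(-1) = -143/5*(-1) = 143/5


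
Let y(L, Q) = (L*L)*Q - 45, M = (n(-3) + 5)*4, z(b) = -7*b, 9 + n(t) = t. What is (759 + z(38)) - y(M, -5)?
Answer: 4458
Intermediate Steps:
n(t) = -9 + t
M = -28 (M = ((-9 - 3) + 5)*4 = (-12 + 5)*4 = -7*4 = -28)
y(L, Q) = -45 + Q*L² (y(L, Q) = L²*Q - 45 = Q*L² - 45 = -45 + Q*L²)
(759 + z(38)) - y(M, -5) = (759 - 7*38) - (-45 - 5*(-28)²) = (759 - 266) - (-45 - 5*784) = 493 - (-45 - 3920) = 493 - 1*(-3965) = 493 + 3965 = 4458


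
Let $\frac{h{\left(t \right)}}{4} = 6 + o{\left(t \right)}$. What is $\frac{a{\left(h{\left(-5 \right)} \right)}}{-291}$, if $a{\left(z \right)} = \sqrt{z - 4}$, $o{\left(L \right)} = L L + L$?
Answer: $- \frac{10}{291} \approx -0.034364$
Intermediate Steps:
$o{\left(L \right)} = L + L^{2}$ ($o{\left(L \right)} = L^{2} + L = L + L^{2}$)
$h{\left(t \right)} = 24 + 4 t \left(1 + t\right)$ ($h{\left(t \right)} = 4 \left(6 + t \left(1 + t\right)\right) = 24 + 4 t \left(1 + t\right)$)
$a{\left(z \right)} = \sqrt{-4 + z}$
$\frac{a{\left(h{\left(-5 \right)} \right)}}{-291} = \frac{\sqrt{-4 + \left(24 + 4 \left(-5\right) \left(1 - 5\right)\right)}}{-291} = \sqrt{-4 + \left(24 + 4 \left(-5\right) \left(-4\right)\right)} \left(- \frac{1}{291}\right) = \sqrt{-4 + \left(24 + 80\right)} \left(- \frac{1}{291}\right) = \sqrt{-4 + 104} \left(- \frac{1}{291}\right) = \sqrt{100} \left(- \frac{1}{291}\right) = 10 \left(- \frac{1}{291}\right) = - \frac{10}{291}$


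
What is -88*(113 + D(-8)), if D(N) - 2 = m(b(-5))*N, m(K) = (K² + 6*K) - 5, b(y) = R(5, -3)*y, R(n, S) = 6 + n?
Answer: 1883640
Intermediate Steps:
b(y) = 11*y (b(y) = (6 + 5)*y = 11*y)
m(K) = -5 + K² + 6*K
D(N) = 2 + 2690*N (D(N) = 2 + (-5 + (11*(-5))² + 6*(11*(-5)))*N = 2 + (-5 + (-55)² + 6*(-55))*N = 2 + (-5 + 3025 - 330)*N = 2 + 2690*N)
-88*(113 + D(-8)) = -88*(113 + (2 + 2690*(-8))) = -88*(113 + (2 - 21520)) = -88*(113 - 21518) = -88*(-21405) = 1883640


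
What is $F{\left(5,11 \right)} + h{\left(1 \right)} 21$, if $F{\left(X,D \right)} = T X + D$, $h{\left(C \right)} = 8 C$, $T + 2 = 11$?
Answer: $224$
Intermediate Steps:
$T = 9$ ($T = -2 + 11 = 9$)
$F{\left(X,D \right)} = D + 9 X$ ($F{\left(X,D \right)} = 9 X + D = D + 9 X$)
$F{\left(5,11 \right)} + h{\left(1 \right)} 21 = \left(11 + 9 \cdot 5\right) + 8 \cdot 1 \cdot 21 = \left(11 + 45\right) + 8 \cdot 21 = 56 + 168 = 224$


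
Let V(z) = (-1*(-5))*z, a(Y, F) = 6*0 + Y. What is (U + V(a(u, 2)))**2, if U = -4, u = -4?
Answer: 576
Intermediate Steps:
a(Y, F) = Y (a(Y, F) = 0 + Y = Y)
V(z) = 5*z
(U + V(a(u, 2)))**2 = (-4 + 5*(-4))**2 = (-4 - 20)**2 = (-24)**2 = 576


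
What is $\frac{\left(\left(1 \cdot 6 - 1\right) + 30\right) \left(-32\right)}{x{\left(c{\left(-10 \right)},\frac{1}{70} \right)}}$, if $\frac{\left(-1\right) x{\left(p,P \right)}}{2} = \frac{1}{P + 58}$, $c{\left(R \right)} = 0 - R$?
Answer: $32488$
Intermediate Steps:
$c{\left(R \right)} = - R$
$x{\left(p,P \right)} = - \frac{2}{58 + P}$ ($x{\left(p,P \right)} = - \frac{2}{P + 58} = - \frac{2}{58 + P}$)
$\frac{\left(\left(1 \cdot 6 - 1\right) + 30\right) \left(-32\right)}{x{\left(c{\left(-10 \right)},\frac{1}{70} \right)}} = \frac{\left(\left(1 \cdot 6 - 1\right) + 30\right) \left(-32\right)}{\left(-2\right) \frac{1}{58 + \frac{1}{70}}} = \frac{\left(\left(6 - 1\right) + 30\right) \left(-32\right)}{\left(-2\right) \frac{1}{58 + \frac{1}{70}}} = \frac{\left(5 + 30\right) \left(-32\right)}{\left(-2\right) \frac{1}{\frac{4061}{70}}} = \frac{35 \left(-32\right)}{\left(-2\right) \frac{70}{4061}} = - \frac{1120}{- \frac{140}{4061}} = \left(-1120\right) \left(- \frac{4061}{140}\right) = 32488$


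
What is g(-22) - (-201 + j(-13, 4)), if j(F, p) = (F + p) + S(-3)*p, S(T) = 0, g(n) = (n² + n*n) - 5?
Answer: 1173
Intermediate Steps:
g(n) = -5 + 2*n² (g(n) = (n² + n²) - 5 = 2*n² - 5 = -5 + 2*n²)
j(F, p) = F + p (j(F, p) = (F + p) + 0*p = (F + p) + 0 = F + p)
g(-22) - (-201 + j(-13, 4)) = (-5 + 2*(-22)²) - (-201 + (-13 + 4)) = (-5 + 2*484) - (-201 - 9) = (-5 + 968) - 1*(-210) = 963 + 210 = 1173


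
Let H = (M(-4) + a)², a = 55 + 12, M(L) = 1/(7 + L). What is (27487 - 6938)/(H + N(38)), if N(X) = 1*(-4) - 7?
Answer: 184941/40705 ≈ 4.5434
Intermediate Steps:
a = 67
N(X) = -11 (N(X) = -4 - 7 = -11)
H = 40804/9 (H = (1/(7 - 4) + 67)² = (1/3 + 67)² = (⅓ + 67)² = (202/3)² = 40804/9 ≈ 4533.8)
(27487 - 6938)/(H + N(38)) = (27487 - 6938)/(40804/9 - 11) = 20549/(40705/9) = 20549*(9/40705) = 184941/40705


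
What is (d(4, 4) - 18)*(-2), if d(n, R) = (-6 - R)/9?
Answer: 344/9 ≈ 38.222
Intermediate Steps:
d(n, R) = -⅔ - R/9 (d(n, R) = (-6 - R)*(⅑) = -⅔ - R/9)
(d(4, 4) - 18)*(-2) = ((-⅔ - ⅑*4) - 18)*(-2) = ((-⅔ - 4/9) - 18)*(-2) = (-10/9 - 18)*(-2) = -172/9*(-2) = 344/9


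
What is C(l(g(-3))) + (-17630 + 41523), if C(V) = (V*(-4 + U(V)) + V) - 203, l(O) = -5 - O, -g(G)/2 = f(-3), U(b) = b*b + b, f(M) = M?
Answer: 22513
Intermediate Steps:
U(b) = b + b**2 (U(b) = b**2 + b = b + b**2)
g(G) = 6 (g(G) = -2*(-3) = 6)
C(V) = -203 + V + V*(-4 + V*(1 + V)) (C(V) = (V*(-4 + V*(1 + V)) + V) - 203 = (V + V*(-4 + V*(1 + V))) - 203 = -203 + V + V*(-4 + V*(1 + V)))
C(l(g(-3))) + (-17630 + 41523) = (-203 - 3*(-5 - 1*6) + (-5 - 1*6)**2*(1 + (-5 - 1*6))) + (-17630 + 41523) = (-203 - 3*(-5 - 6) + (-5 - 6)**2*(1 + (-5 - 6))) + 23893 = (-203 - 3*(-11) + (-11)**2*(1 - 11)) + 23893 = (-203 + 33 + 121*(-10)) + 23893 = (-203 + 33 - 1210) + 23893 = -1380 + 23893 = 22513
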